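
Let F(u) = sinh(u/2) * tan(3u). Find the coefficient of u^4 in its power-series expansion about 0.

73/16

Write out both Maclaurin series and multiply, keeping only the needed powers.
F(0) = 0
F′(0) = 0
F′′(0) = 3
F′′′(0) = 0
F^(4)(0) = 219/2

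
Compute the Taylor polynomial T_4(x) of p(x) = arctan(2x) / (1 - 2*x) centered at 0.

Multiply the numerator's expansion by the denominator's geometric series.
[x^0] = 0;  [x^1] = 2;  [x^2] = 4;  [x^3] = 16/3;  [x^4] = 32/3.

32*x^4/3 + 16*x^3/3 + 4*x^2 + 2*x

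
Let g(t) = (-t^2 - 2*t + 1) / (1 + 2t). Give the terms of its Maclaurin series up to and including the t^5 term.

-56*t^5 + 28*t^4 - 14*t^3 + 7*t^2 - 4*t + 1

Shift and add copies of the series according to the polynomial's terms.
[t^0] = 1;  [t^1] = -4;  [t^2] = 7;  [t^3] = -14;  [t^4] = 28;  [t^5] = -56.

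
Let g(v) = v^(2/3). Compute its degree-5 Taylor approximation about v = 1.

14*(v - 1)^5/729 - 7*(v - 1)^4/243 + 4*(v - 1)^3/81 - (v - 1)^2/9 + 2*(v - 1)/3 + 1

Compute the successive derivatives at the expansion point and divide by k!.
g(1) = 1
g′(1) = 2/3
g′′(1) = -2/9
g′′′(1) = 8/27
g^(4)(1) = -56/81
g^(5)(1) = 560/243
Dividing each by k! gives the coefficients c_0, ..., c_5.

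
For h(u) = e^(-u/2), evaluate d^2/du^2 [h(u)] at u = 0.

1/4

From the series, [u^2] h = 1/8; multiply by 2! = 2 to get 1/4.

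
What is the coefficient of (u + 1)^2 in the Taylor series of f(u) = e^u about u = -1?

e^(-1)/2

[(u + 1)^0] = e^(-1);  [(u + 1)^1] = e^(-1);  [(u + 1)^2] = e^(-1)/2.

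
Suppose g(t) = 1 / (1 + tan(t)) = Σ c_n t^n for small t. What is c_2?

Write 1/(1+u) = 1 - u + u^2 - u^3 + ... and substitute the series for u.
[t^0] = 1;  [t^1] = -1;  [t^2] = 1.

1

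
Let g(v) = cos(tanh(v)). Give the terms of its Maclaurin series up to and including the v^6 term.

Compose series: expand the inner function first, then feed it into the outer expansion.

-59*v^6/240 + 3*v^4/8 - v^2/2 + 1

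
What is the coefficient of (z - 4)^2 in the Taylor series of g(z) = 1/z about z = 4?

g(4) = 1/4
g′(4) = -1/16
g′′(4) = 1/32

1/64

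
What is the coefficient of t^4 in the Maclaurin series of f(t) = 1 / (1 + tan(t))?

Expand as Σ (-1)^k u^k with u equal to the inner function's series.
f(0) = 1
f′(0) = -1
f′′(0) = 2
f′′′(0) = -8
f^(4)(0) = 40

5/3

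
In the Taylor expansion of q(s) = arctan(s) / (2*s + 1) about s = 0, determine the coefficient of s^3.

Use 1/(1 - r) = Σ r^k on the denominator, then take the Cauchy product.
q(0) = 0
q′(0) = 1
q′′(0) = -4
q′′′(0) = 22
The Taylor polynomial is Σ q^(k)(0)/k! · s^k.

11/3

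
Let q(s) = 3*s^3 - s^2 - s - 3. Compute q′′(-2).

The coefficient of (s + 2)^2 in the expansion is -19, so q′′(-2) = 2! * (-19) = -38.

-38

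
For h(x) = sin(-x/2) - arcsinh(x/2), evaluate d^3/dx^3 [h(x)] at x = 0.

1/4

Add the two expansions coefficient-wise.
From the series, [x^3] h = 1/24; multiply by 3! = 6 to get 1/4.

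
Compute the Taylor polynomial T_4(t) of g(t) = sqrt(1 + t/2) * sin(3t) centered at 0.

Write out both Maclaurin series and multiply, keeping only the needed powers.
g(0) = 0
g′(0) = 3
g′′(0) = 3/2
g′′′(0) = -441/16
g^(4)(0) = -423/16

-141*t^4/128 - 147*t^3/32 + 3*t^2/4 + 3*t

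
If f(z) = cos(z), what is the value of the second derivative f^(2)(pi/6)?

The coefficient of (z - pi/6)^2 in the expansion is -sqrt(3)/4, so f′′(pi/6) = 2! * (-sqrt(3)/4) = -sqrt(3)/2.

-sqrt(3)/2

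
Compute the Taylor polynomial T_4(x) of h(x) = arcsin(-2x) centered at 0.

-4*x^3/3 - 2*x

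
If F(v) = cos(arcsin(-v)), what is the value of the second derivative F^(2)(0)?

Plug the Maclaurin series of the inner function into that of the outer and collect terms.
The coefficient of v^2 in the expansion is -1/2, so F′′(0) = 2! * (-1/2) = -1.

-1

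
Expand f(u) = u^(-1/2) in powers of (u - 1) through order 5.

f(1) = 1
f′(1) = -1/2
f′′(1) = 3/4
f′′′(1) = -15/8
f^(4)(1) = 105/16
f^(5)(1) = -945/32

-63*(u - 1)^5/256 + 35*(u - 1)^4/128 - 5*(u - 1)^3/16 + 3*(u - 1)^2/8 - (u - 1)/2 + 1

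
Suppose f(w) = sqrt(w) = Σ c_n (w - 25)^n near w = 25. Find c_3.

1/50000

Apply the Taylor formula c_k = f^(k)(a)/k!.
f(25) = 5
f′(25) = 1/10
f′′(25) = -1/500
f′′′(25) = 3/25000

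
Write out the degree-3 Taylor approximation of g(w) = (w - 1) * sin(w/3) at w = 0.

Distribute the polynomial across the series and collect like powers.
[w^0] = 0;  [w^1] = -1/3;  [w^2] = 1/3;  [w^3] = 1/162.

w^3/162 + w^2/3 - w/3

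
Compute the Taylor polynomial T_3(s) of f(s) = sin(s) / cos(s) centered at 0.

s^3/3 + s

Write the quotient as an unknown series and match coefficients against numerator = denominator · series.
[s^0] = 0;  [s^1] = 1;  [s^2] = 0;  [s^3] = 1/3.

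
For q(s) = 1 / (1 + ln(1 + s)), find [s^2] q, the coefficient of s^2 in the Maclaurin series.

Expand as Σ (-1)^k u^k with u equal to the inner function's series.
q(0) = 1
q′(0) = -1
q′′(0) = 3
Then c_k = q^(k)(0)/k! gives each Taylor coefficient.

3/2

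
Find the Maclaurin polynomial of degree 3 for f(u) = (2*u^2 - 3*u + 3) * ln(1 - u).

-3*u^3/2 + 3*u^2/2 - 3*u

Multiply each power in the prefactor through the base expansion.
f(0) = 0
f′(0) = -3
f′′(0) = 3
f′′′(0) = -9
The Taylor polynomial is Σ f^(k)(0)/k! · u^k.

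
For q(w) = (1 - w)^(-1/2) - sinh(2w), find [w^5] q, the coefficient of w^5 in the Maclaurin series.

-79/3840

Combine the two series term by term.
[w^0] = 1;  [w^1] = -3/2;  [w^2] = 3/8;  [w^3] = -49/48;  [w^4] = 35/128;  [w^5] = -79/3840.
So c_5 = q^(5)(0)/5! = -79/3840.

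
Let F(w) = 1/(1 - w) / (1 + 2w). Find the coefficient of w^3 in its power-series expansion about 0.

Take the Cauchy product of the two expansions.
F(0) = 1
F′(0) = -1
F′′(0) = 6
F′′′(0) = -30
Dividing each by k! gives the coefficients c_0, ..., c_3.

-5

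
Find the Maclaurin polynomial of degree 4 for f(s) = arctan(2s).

-8*s^3/3 + 2*s

f(0) = 0
f′(0) = 2
f′′(0) = 0
f′′′(0) = -16
f^(4)(0) = 0
Then c_k = f^(k)(0)/k! gives each Taylor coefficient.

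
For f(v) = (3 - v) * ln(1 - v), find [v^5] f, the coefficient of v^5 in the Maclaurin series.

Distribute the polynomial across the series and collect like powers.
f(0) = 0
f′(0) = -3
f′′(0) = -1
f′′′(0) = -3
f^(4)(0) = -10
f^(5)(0) = -42
The Taylor polynomial is Σ f^(k)(0)/k! · v^k.

-7/20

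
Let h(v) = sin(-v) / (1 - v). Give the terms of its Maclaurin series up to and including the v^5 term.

Expand 1/(denominator) as a geometric series and multiply by the numerator's series.
h(0) = 0
h′(0) = -1
h′′(0) = -2
h′′′(0) = -5
h^(4)(0) = -20
h^(5)(0) = -101

-101*v^5/120 - 5*v^4/6 - 5*v^3/6 - v^2 - v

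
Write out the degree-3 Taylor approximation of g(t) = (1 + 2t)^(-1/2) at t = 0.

Use the known series and substitute for the argument.
g(0) = 1
g′(0) = -1
g′′(0) = 3
g′′′(0) = -15

-5*t^3/2 + 3*t^2/2 - t + 1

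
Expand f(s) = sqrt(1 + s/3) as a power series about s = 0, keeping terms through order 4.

-5*s^4/10368 + s^3/432 - s^2/72 + s/6 + 1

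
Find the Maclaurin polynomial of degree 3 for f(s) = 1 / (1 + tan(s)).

-4*s^3/3 + s^2 - s + 1

Write 1/(1+u) = 1 - u + u^2 - u^3 + ... and substitute the series for u.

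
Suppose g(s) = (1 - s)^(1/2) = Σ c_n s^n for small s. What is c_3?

Differentiate repeatedly and evaluate at the center.
[s^0] = 1;  [s^1] = -1/2;  [s^2] = -1/8;  [s^3] = -1/16.
So c_3 = g′′′(0)/3! = -1/16.

-1/16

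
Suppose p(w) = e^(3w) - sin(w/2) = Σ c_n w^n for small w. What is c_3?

Combine the two series term by term.
p(0) = 1
p′(0) = 5/2
p′′(0) = 9
p′′′(0) = 217/8

217/48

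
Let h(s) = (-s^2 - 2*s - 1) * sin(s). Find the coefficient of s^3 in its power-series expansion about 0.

-5/6

Multiply each power in the prefactor through the base expansion.
h(0) = 0
h′(0) = -1
h′′(0) = -4
h′′′(0) = -5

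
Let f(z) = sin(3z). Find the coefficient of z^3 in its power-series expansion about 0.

-9/2

Compute the successive derivatives at the expansion point and divide by k!.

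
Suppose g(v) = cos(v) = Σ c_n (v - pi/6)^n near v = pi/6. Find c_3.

1/12

[(v - pi/6)^0] = sqrt(3)/2;  [(v - pi/6)^1] = -1/2;  [(v - pi/6)^2] = -sqrt(3)/4;  [(v - pi/6)^3] = 1/12.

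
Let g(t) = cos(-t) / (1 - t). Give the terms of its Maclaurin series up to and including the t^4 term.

13*t^4/24 + t^3/2 + t^2/2 + t + 1

Take the Cauchy product of the two expansions.
g(0) = 1
g′(0) = 1
g′′(0) = 1
g′′′(0) = 3
g^(4)(0) = 13
Then c_k = g^(k)(0)/k! gives each Taylor coefficient.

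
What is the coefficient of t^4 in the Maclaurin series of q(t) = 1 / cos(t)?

Write the quotient as an unknown series and match coefficients against numerator = denominator · series.
[t^0] = 1;  [t^1] = 0;  [t^2] = 1/2;  [t^3] = 0;  [t^4] = 5/24.

5/24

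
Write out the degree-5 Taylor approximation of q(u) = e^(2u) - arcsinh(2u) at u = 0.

Expand each term separately and add.
q(0) = 1
q′(0) = 0
q′′(0) = 4
q′′′(0) = 16
q^(4)(0) = 16
q^(5)(0) = -256
The Taylor polynomial is Σ q^(k)(0)/k! · u^k.

-32*u^5/15 + 2*u^4/3 + 8*u^3/3 + 2*u^2 + 1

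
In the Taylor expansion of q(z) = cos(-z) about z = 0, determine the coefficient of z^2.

-1/2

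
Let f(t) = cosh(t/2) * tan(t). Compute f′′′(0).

Expand each factor separately, then convolve coefficients.
The coefficient of t^3 in the expansion is 11/24, so f′′′(0) = 3! * (11/24) = 11/4.

11/4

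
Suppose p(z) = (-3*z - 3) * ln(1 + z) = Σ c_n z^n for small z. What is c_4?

-1/4

Shift and add copies of the series according to the polynomial's terms.
So c_4 = p^(4)(0)/4! = -1/4.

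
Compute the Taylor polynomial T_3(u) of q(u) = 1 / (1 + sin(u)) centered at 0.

Use the geometric series for the reciprocal, then substitute.

-5*u^3/6 + u^2 - u + 1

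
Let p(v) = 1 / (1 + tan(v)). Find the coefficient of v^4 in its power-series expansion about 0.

5/3

Write 1/(1+u) = 1 - u + u^2 - u^3 + ... and substitute the series for u.
p(0) = 1
p′(0) = -1
p′′(0) = 2
p′′′(0) = -8
p^(4)(0) = 40
So c_4 = p^(4)(0)/4! = 5/3.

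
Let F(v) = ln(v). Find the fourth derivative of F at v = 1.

From the series, [(v - 1)^4] F = -1/4; multiply by 4! = 24 to get -6.

-6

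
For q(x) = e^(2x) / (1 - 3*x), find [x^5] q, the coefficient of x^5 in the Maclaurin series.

Multiply the numerator's expansion by the denominator's geometric series.
So c_5 = q^(5)(0)/5! = 7099/15.

7099/15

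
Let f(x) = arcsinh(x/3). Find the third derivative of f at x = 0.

-1/27

Apply the Taylor formula c_k = f^(k)(a)/k!.
The coefficient of x^3 in the expansion is -1/162, so f′′′(0) = 3! * (-1/162) = -1/27.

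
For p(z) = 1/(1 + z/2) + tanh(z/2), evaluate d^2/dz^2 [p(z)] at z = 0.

Expand each term separately and add.
From the series, [z^2] p = 1/4; multiply by 2! = 2 to get 1/2.

1/2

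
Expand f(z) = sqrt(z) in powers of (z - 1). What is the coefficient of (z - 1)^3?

1/16

Compute the successive derivatives at the expansion point and divide by k!.
f(1) = 1
f′(1) = 1/2
f′′(1) = -1/4
f′′′(1) = 3/8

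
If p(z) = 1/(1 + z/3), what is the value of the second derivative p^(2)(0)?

Use the known series and substitute for the argument.
From the series, [z^2] p = 1/9; multiply by 2! = 2 to get 2/9.

2/9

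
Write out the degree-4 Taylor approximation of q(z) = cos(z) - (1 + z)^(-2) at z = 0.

-119*z^4/24 + 4*z^3 - 7*z^2/2 + 2*z

Expand each term separately and add.
q(0) = 0
q′(0) = 2
q′′(0) = -7
q′′′(0) = 24
q^(4)(0) = -119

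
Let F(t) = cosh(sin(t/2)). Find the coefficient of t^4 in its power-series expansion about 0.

-1/128

Substitute the inner expansion into the outer series and collect powers.
F(0) = 1
F′(0) = 0
F′′(0) = 1/4
F′′′(0) = 0
F^(4)(0) = -3/16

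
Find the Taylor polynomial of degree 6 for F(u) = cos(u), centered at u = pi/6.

Differentiate repeatedly and evaluate at the center.
F(pi/6) = sqrt(3)/2
F′(pi/6) = -1/2
F′′(pi/6) = -sqrt(3)/2
F′′′(pi/6) = 1/2
F^(4)(pi/6) = sqrt(3)/2
F^(5)(pi/6) = -1/2
F^(6)(pi/6) = -sqrt(3)/2

-sqrt(3)*(u - pi/6)^6/1440 - (u - pi/6)^5/240 + sqrt(3)*(u - pi/6)^4/48 + (u - pi/6)^3/12 - sqrt(3)*(u - pi/6)^2/4 - (u - pi/6)/2 + sqrt(3)/2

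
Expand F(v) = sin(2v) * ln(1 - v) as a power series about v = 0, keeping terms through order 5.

Write out both Maclaurin series and multiply, keeping only the needed powers.
[v^0] = 0;  [v^1] = 0;  [v^2] = -2;  [v^3] = -1;  [v^4] = 2/3;  [v^5] = 1/6.

v^5/6 + 2*v^4/3 - v^3 - 2*v^2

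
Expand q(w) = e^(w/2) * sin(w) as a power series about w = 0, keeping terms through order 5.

Multiply the two series term by term and collect like powers.
q(0) = 0
q′(0) = 1
q′′(0) = 1
q′′′(0) = -1/4
q^(4)(0) = -3/2
q^(5)(0) = -19/16
Then c_k = q^(k)(0)/k! gives each Taylor coefficient.

-19*w^5/1920 - w^4/16 - w^3/24 + w^2/2 + w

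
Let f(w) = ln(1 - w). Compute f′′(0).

The coefficient of w^2 in the expansion is -1/2, so f′′(0) = 2! * (-1/2) = -1.

-1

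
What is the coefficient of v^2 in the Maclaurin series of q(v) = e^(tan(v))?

1/2

Compose series: expand the inner function first, then feed it into the outer expansion.
So c_2 = q′′(0)/2! = 1/2.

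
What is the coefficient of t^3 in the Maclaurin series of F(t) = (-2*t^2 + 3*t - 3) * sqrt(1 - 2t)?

Distribute the polynomial across the series and collect like powers.
F(0) = -3
F′(0) = 6
F′′(0) = -7
F′′′(0) = 12
So c_3 = F′′′(0)/3! = 2.

2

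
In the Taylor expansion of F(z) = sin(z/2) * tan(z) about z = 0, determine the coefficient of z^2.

1/2

Multiply the two series term by term and collect like powers.
So c_2 = F′′(0)/2! = 1/2.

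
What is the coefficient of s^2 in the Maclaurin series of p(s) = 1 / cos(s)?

Invert the denominator's series and multiply.
p(0) = 1
p′(0) = 0
p′′(0) = 1
Dividing each by k! gives the coefficients c_0, ..., c_2.

1/2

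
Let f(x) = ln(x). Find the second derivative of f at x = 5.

The coefficient of (x - 5)^2 in the expansion is -1/50, so f′′(5) = 2! * (-1/50) = -1/25.

-1/25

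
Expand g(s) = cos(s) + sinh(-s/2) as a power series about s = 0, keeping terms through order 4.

s^4/24 - s^3/48 - s^2/2 - s/2 + 1

Combine the two series term by term.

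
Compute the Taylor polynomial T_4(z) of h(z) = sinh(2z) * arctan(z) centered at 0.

2*z^4/3 + 2*z^2

Write out both Maclaurin series and multiply, keeping only the needed powers.
h(0) = 0
h′(0) = 0
h′′(0) = 4
h′′′(0) = 0
h^(4)(0) = 16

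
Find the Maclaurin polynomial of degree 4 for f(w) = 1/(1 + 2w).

16*w^4 - 8*w^3 + 4*w^2 - 2*w + 1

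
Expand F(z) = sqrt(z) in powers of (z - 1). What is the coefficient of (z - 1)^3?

1/16

Apply the Taylor formula c_k = f^(k)(a)/k!.
So c_3 = F′′′(1)/3! = 1/16.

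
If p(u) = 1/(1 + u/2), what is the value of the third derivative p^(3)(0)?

-3/4

Use the known series and substitute for the argument.
From the series, [u^3] p = -1/8; multiply by 3! = 6 to get -3/4.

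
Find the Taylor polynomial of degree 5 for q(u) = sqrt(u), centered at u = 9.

7*(u - 9)^5/5038848 - 5*(u - 9)^4/279936 + (u - 9)^3/3888 - (u - 9)^2/216 + (u - 9)/6 + 3

Differentiate repeatedly and evaluate at the center.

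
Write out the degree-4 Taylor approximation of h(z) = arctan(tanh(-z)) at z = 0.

2*z^3/3 - z

Compose series: expand the inner function first, then feed it into the outer expansion.
h(0) = 0
h′(0) = -1
h′′(0) = 0
h′′′(0) = 4
h^(4)(0) = 0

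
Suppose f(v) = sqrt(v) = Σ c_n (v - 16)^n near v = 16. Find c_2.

-1/512

f(16) = 4
f′(16) = 1/8
f′′(16) = -1/256
So c_2 = f′′(16)/2! = -1/512.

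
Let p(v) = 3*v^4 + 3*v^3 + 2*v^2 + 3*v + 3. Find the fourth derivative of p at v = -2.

72

Use the known series and substitute for the argument.
From the series, [(v + 2)^4] p = 3; multiply by 4! = 24 to get 72.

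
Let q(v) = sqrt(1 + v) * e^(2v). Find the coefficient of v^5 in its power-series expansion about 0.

Multiply the two series term by term and collect like powers.
So c_5 = q^(5)(0)/5! = 1949/3840.

1949/3840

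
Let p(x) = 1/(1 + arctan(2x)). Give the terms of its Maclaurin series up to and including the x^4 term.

Plug the Maclaurin series of the inner function into that of the outer and collect terms.

16*x^4/3 - 16*x^3/3 + 4*x^2 - 2*x + 1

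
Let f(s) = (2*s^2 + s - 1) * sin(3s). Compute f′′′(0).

63

Shift and add copies of the series according to the polynomial's terms.
The coefficient of s^3 in the expansion is 21/2, so f′′′(0) = 3! * (21/2) = 63.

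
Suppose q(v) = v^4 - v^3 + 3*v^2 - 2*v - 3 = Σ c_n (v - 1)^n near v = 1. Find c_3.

q(1) = -2
q′(1) = 5
q′′(1) = 12
q′′′(1) = 18
The Taylor polynomial is Σ q^(k)(1)/k! · (v - 1)^k.

3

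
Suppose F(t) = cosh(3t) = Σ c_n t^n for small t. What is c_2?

9/2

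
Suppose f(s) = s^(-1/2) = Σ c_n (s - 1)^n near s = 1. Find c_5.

-63/256

f(1) = 1
f′(1) = -1/2
f′′(1) = 3/4
f′′′(1) = -15/8
f^(4)(1) = 105/16
f^(5)(1) = -945/32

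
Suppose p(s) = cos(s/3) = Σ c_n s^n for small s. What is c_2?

-1/18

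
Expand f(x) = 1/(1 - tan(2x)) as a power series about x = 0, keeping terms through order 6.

Compose series: expand the inner function first, then feed it into the outer expansion.
f(0) = 1
f′(0) = 2
f′′(0) = 8
f′′′(0) = 64
f^(4)(0) = 640
f^(5)(0) = 8192
f^(6)(0) = 124928

7808*x^6/45 + 1024*x^5/15 + 80*x^4/3 + 32*x^3/3 + 4*x^2 + 2*x + 1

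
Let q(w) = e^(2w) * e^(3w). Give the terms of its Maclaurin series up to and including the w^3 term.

125*w^3/6 + 25*w^2/2 + 5*w + 1

Expand each factor separately, then convolve coefficients.
q(0) = 1
q′(0) = 5
q′′(0) = 25
q′′′(0) = 125
Then c_k = q^(k)(0)/k! gives each Taylor coefficient.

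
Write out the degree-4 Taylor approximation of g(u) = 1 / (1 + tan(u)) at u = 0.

5*u^4/3 - 4*u^3/3 + u^2 - u + 1

Expand as Σ (-1)^k u^k with u equal to the inner function's series.
g(0) = 1
g′(0) = -1
g′′(0) = 2
g′′′(0) = -8
g^(4)(0) = 40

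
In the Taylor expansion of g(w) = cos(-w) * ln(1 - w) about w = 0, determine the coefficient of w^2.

-1/2

Expand each factor separately, then convolve coefficients.
g(0) = 0
g′(0) = -1
g′′(0) = -1
Then c_k = g^(k)(0)/k! gives each Taylor coefficient.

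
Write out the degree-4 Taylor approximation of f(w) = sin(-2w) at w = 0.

4*w^3/3 - 2*w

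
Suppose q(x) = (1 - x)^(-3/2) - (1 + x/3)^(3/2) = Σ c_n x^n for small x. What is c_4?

1063/432

Add the two expansions coefficient-wise.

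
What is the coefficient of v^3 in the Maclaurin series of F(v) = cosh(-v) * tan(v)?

5/6

Take the Cauchy product of the two expansions.
F(0) = 0
F′(0) = 1
F′′(0) = 0
F′′′(0) = 5
So c_3 = F′′′(0)/3! = 5/6.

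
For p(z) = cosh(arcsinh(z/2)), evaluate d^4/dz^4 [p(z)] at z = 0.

Plug the Maclaurin series of the inner function into that of the outer and collect terms.
From the series, [z^4] p = -1/128; multiply by 4! = 24 to get -3/16.

-3/16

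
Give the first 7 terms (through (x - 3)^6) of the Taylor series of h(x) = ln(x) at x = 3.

-(x - 3)^6/4374 + (x - 3)^5/1215 - (x - 3)^4/324 + (x - 3)^3/81 - (x - 3)^2/18 + (x - 3)/3 + ln(3)

Use the known series and substitute for the argument.
h(3) = ln(3)
h′(3) = 1/3
h′′(3) = -1/9
h′′′(3) = 2/27
h^(4)(3) = -2/27
h^(5)(3) = 8/81
h^(6)(3) = -40/243
Dividing each by k! gives the coefficients c_0, ..., c_6.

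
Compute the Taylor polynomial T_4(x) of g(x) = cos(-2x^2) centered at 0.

1 - 2*x^4

[x^0] = 1;  [x^1] = 0;  [x^2] = 0;  [x^3] = 0;  [x^4] = -2.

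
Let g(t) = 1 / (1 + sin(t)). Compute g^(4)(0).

Write 1/(1+u) = 1 - u + u^2 - u^3 + ... and substitute the series for u.
From the series, [t^4] g = 2/3; multiply by 4! = 24 to get 16.

16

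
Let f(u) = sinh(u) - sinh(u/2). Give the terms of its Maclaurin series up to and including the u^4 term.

Expand each term separately and add.
f(0) = 0
f′(0) = 1/2
f′′(0) = 0
f′′′(0) = 7/8
f^(4)(0) = 0

7*u^3/48 + u/2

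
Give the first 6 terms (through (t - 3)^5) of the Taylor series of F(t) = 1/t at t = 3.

-(t - 3)^5/729 + (t - 3)^4/243 - (t - 3)^3/81 + (t - 3)^2/27 - (t - 3)/9 + 1/3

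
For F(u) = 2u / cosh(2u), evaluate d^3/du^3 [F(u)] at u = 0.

-24

Divide the numerator series by the denominator series (power-series long division).
The coefficient of u^3 in the expansion is -4, so F′′′(0) = 3! * (-4) = -24.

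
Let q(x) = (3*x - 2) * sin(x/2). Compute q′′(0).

3

Distribute the polynomial across the series and collect like powers.
The coefficient of x^2 in the expansion is 3/2, so q′′(0) = 2! * (3/2) = 3.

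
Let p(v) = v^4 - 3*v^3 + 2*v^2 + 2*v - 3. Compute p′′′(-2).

-66

Use the known series and substitute for the argument.
The coefficient of (v + 2)^3 in the expansion is -11, so p′′′(-2) = 3! * (-11) = -66.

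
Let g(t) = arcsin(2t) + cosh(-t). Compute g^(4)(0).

1

Add the two expansions coefficient-wise.
The coefficient of t^4 in the expansion is 1/24, so g^(4)(0) = 4! * (1/24) = 1.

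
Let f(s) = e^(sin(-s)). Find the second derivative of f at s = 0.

Plug the Maclaurin series of the inner function into that of the outer and collect terms.
From the series, [s^2] f = 1/2; multiply by 2! = 2 to get 1.

1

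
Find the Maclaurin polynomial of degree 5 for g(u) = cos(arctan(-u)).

3*u^4/8 - u^2/2 + 1

Substitute the inner expansion into the outer series and collect powers.
[u^0] = 1;  [u^1] = 0;  [u^2] = -1/2;  [u^3] = 0;  [u^4] = 3/8;  [u^5] = 0.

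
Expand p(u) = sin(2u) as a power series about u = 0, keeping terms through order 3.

-4*u^3/3 + 2*u

Differentiate repeatedly and evaluate at the center.
p(0) = 0
p′(0) = 2
p′′(0) = 0
p′′′(0) = -8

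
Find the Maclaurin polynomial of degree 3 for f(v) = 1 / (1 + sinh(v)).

Use the geometric series for the reciprocal, then substitute.
f(0) = 1
f′(0) = -1
f′′(0) = 2
f′′′(0) = -7
Dividing each by k! gives the coefficients c_0, ..., c_3.

-7*v^3/6 + v^2 - v + 1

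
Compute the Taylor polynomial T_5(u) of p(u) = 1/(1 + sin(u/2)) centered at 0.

Let u equal the inner series; expand the outer function in u and truncate.
p(0) = 1
p′(0) = -1/2
p′′(0) = 1/2
p′′′(0) = -5/8
p^(4)(0) = 1
p^(5)(0) = -61/32
Then c_k = p^(k)(0)/k! gives each Taylor coefficient.

-61*u^5/3840 + u^4/24 - 5*u^3/48 + u^2/4 - u/2 + 1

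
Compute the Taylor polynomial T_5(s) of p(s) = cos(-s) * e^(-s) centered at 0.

s^5/30 - s^4/6 + s^3/3 - s + 1

Expand each factor separately, then convolve coefficients.
p(0) = 1
p′(0) = -1
p′′(0) = 0
p′′′(0) = 2
p^(4)(0) = -4
p^(5)(0) = 4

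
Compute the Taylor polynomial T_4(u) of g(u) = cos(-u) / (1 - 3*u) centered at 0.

Use 1/(1 - r) = Σ r^k on the denominator, then take the Cauchy product.
g(0) = 1
g′(0) = 3
g′′(0) = 17
g′′′(0) = 153
g^(4)(0) = 1837

1837*u^4/24 + 51*u^3/2 + 17*u^2/2 + 3*u + 1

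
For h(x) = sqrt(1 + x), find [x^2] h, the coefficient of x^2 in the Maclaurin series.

-1/8

[x^0] = 1;  [x^1] = 1/2;  [x^2] = -1/8.
So c_2 = h′′(0)/2! = -1/8.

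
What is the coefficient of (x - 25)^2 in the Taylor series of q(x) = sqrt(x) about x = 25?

-1/1000

Differentiate repeatedly and evaluate at the center.
q(25) = 5
q′(25) = 1/10
q′′(25) = -1/500
Dividing each by k! gives the coefficients c_0, ..., c_2.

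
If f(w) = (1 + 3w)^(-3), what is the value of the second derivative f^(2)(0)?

The coefficient of w^2 in the expansion is 54, so f′′(0) = 2! * (54) = 108.

108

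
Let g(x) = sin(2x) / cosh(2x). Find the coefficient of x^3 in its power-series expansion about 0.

Write the quotient as an unknown series and match coefficients against numerator = denominator · series.
g(0) = 0
g′(0) = 2
g′′(0) = 0
g′′′(0) = -32
So c_3 = g′′′(0)/3! = -16/3.

-16/3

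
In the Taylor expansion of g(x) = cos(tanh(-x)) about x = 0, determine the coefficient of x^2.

-1/2

Substitute the inner expansion into the outer series and collect powers.
g(0) = 1
g′(0) = 0
g′′(0) = -1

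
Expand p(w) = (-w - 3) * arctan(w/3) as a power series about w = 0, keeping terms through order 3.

w^3/27 - w^2/3 - w

Multiply each power in the prefactor through the base expansion.
[w^0] = 0;  [w^1] = -1;  [w^2] = -1/3;  [w^3] = 1/27.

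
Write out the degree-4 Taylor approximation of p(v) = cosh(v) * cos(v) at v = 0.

Multiply the two series term by term and collect like powers.
p(0) = 1
p′(0) = 0
p′′(0) = 0
p′′′(0) = 0
p^(4)(0) = -4
Then c_k = p^(k)(0)/k! gives each Taylor coefficient.

1 - v^4/6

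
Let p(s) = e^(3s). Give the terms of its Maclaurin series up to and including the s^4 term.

27*s^4/8 + 9*s^3/2 + 9*s^2/2 + 3*s + 1

p(0) = 1
p′(0) = 3
p′′(0) = 9
p′′′(0) = 27
p^(4)(0) = 81
Dividing each by k! gives the coefficients c_0, ..., c_4.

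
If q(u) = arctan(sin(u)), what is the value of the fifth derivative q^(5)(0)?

45

Compose series: expand the inner function first, then feed it into the outer expansion.
From the series, [u^5] q = 3/8; multiply by 5! = 120 to get 45.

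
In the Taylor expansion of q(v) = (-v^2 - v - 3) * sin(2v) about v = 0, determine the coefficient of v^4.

4/3

Multiply each power in the prefactor through the base expansion.
q(0) = 0
q′(0) = -6
q′′(0) = -4
q′′′(0) = 12
q^(4)(0) = 32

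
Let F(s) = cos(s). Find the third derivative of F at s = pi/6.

1/2

From the series, [(s - pi/6)^3] F = 1/12; multiply by 3! = 6 to get 1/2.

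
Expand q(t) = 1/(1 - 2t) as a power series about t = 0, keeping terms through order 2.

4*t^2 + 2*t + 1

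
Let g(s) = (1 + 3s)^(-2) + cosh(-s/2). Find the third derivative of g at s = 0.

Combine the two series term by term.
From the series, [s^3] g = -108; multiply by 3! = 6 to get -648.

-648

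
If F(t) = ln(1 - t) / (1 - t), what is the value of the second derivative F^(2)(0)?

Write out both Maclaurin series and multiply, keeping only the needed powers.
From the series, [t^2] F = -3/2; multiply by 2! = 2 to get -3.

-3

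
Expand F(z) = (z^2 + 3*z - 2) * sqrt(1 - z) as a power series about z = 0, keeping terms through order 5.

Multiply each power in the prefactor through the base expansion.
F(0) = -2
F′(0) = 4
F′′(0) = -1/2
F′′′(0) = -9/2
F^(4)(0) = -45/8
F^(5)(0) = -15

-z^5/8 - 15*z^4/64 - 3*z^3/4 - z^2/4 + 4*z - 2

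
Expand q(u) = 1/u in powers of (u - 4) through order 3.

-(u - 4)^3/256 + (u - 4)^2/64 - (u - 4)/16 + 1/4

Compute the successive derivatives at the expansion point and divide by k!.
q(4) = 1/4
q′(4) = -1/16
q′′(4) = 1/32
q′′′(4) = -3/128
The Taylor polynomial is Σ q^(k)(4)/k! · (u - 4)^k.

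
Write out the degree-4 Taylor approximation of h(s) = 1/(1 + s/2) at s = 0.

s^4/16 - s^3/8 + s^2/4 - s/2 + 1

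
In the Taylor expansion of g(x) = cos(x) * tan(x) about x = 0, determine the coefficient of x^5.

Write out both Maclaurin series and multiply, keeping only the needed powers.
g(0) = 0
g′(0) = 1
g′′(0) = 0
g′′′(0) = -1
g^(4)(0) = 0
g^(5)(0) = 1
Then c_k = g^(k)(0)/k! gives each Taylor coefficient.

1/120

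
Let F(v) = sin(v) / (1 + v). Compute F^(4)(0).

Multiply the two series term by term and collect like powers.
The coefficient of v^4 in the expansion is -5/6, so F^(4)(0) = 4! * (-5/6) = -20.

-20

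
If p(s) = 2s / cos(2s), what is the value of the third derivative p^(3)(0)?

24

Invert the denominator's series and multiply.
The coefficient of s^3 in the expansion is 4, so p′′′(0) = 3! * (4) = 24.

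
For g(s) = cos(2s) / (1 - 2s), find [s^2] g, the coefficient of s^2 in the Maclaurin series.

Take the Cauchy product of the two expansions.
g(0) = 1
g′(0) = 2
g′′(0) = 4
So c_2 = g′′(0)/2! = 2.

2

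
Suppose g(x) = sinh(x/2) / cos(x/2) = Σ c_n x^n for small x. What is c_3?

1/12

Write the quotient as an unknown series and match coefficients against numerator = denominator · series.
g(0) = 0
g′(0) = 1/2
g′′(0) = 0
g′′′(0) = 1/2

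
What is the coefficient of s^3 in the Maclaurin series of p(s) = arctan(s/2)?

-1/24

p(0) = 0
p′(0) = 1/2
p′′(0) = 0
p′′′(0) = -1/4
So c_3 = p′′′(0)/3! = -1/24.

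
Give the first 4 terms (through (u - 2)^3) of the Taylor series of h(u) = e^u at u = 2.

(u - 2)^3*e^(2)/6 + (u - 2)^2*e^(2)/2 + (u - 2)*e^(2) + e^(2)

Compute the successive derivatives at the expansion point and divide by k!.
[(u - 2)^0] = e^(2);  [(u - 2)^1] = e^(2);  [(u - 2)^2] = e^(2)/2;  [(u - 2)^3] = e^(2)/6.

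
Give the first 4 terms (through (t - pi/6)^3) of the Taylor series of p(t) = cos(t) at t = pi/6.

(t - pi/6)^3/12 - sqrt(3)*(t - pi/6)^2/4 - (t - pi/6)/2 + sqrt(3)/2

p(pi/6) = sqrt(3)/2
p′(pi/6) = -1/2
p′′(pi/6) = -sqrt(3)/2
p′′′(pi/6) = 1/2
The Taylor polynomial is Σ p^(k)(pi/6)/k! · (t - pi/6)^k.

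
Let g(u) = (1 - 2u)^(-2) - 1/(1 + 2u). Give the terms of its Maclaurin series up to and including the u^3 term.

40*u^3 + 8*u^2 + 6*u

Combine the two series term by term.
[u^0] = 0;  [u^1] = 6;  [u^2] = 8;  [u^3] = 40.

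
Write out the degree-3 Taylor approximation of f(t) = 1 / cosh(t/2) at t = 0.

1 - t^2/8

Invert the denominator's series and multiply.
[t^0] = 1;  [t^1] = 0;  [t^2] = -1/8;  [t^3] = 0.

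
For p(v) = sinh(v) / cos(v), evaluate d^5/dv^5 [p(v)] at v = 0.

Divide the numerator series by the denominator series (power-series long division).
The coefficient of v^5 in the expansion is 3/10, so p^(5)(0) = 5! * (3/10) = 36.

36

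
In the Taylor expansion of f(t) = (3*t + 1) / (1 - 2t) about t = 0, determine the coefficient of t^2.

10

Distribute the polynomial across the series and collect like powers.
[t^0] = 1;  [t^1] = 5;  [t^2] = 10.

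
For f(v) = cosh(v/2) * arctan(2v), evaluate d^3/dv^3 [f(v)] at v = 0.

Take the Cauchy product of the two expansions.
The coefficient of v^3 in the expansion is -29/12, so f′′′(0) = 3! * (-29/12) = -29/2.

-29/2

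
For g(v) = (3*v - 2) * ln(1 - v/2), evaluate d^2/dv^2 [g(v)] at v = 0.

Distribute the polynomial across the series and collect like powers.
From the series, [v^2] g = -5/4; multiply by 2! = 2 to get -5/2.

-5/2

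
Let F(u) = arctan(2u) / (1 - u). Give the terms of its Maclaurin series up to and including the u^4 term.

-2*u^4/3 - 2*u^3/3 + 2*u^2 + 2*u

Expand each factor separately, then convolve coefficients.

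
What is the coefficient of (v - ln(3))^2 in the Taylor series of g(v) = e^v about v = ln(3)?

Use the known series and substitute for the argument.
g(ln(3)) = 3
g′(ln(3)) = 3
g′′(ln(3)) = 3

3/2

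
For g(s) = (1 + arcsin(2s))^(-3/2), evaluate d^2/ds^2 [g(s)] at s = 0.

Compose series: expand the inner function first, then feed it into the outer expansion.
The coefficient of s^2 in the expansion is 15/2, so g′′(0) = 2! * (15/2) = 15.

15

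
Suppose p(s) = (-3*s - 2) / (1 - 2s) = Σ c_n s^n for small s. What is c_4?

-56

Multiply each power in the prefactor through the base expansion.
[s^0] = -2;  [s^1] = -7;  [s^2] = -14;  [s^3] = -28;  [s^4] = -56.
So c_4 = p^(4)(0)/4! = -56.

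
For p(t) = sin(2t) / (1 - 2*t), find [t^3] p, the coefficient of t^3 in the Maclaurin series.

20/3

Multiply the numerator's expansion by the denominator's geometric series.
[t^0] = 0;  [t^1] = 2;  [t^2] = 4;  [t^3] = 20/3.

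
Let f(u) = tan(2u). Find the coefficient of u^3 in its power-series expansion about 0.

8/3

[u^0] = 0;  [u^1] = 2;  [u^2] = 0;  [u^3] = 8/3.
So c_3 = f′′′(0)/3! = 8/3.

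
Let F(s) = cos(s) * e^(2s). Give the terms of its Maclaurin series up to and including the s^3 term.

s^3/3 + 3*s^2/2 + 2*s + 1

Expand each factor separately, then convolve coefficients.
F(0) = 1
F′(0) = 2
F′′(0) = 3
F′′′(0) = 2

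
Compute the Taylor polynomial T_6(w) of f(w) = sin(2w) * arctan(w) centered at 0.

10*w^6/9 - 2*w^4 + 2*w^2

Multiply the two series term by term and collect like powers.
f(0) = 0
f′(0) = 0
f′′(0) = 4
f′′′(0) = 0
f^(4)(0) = -48
f^(5)(0) = 0
f^(6)(0) = 800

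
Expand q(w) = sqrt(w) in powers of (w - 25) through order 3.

(w - 25)^3/50000 - (w - 25)^2/1000 + (w - 25)/10 + 5

q(25) = 5
q′(25) = 1/10
q′′(25) = -1/500
q′′′(25) = 3/25000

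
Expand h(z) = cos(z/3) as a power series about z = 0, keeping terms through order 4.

z^4/1944 - z^2/18 + 1

Use the known series and substitute for the argument.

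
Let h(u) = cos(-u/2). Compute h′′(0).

Differentiate repeatedly and evaluate at the center.
The coefficient of u^2 in the expansion is -1/8, so h′′(0) = 2! * (-1/8) = -1/4.

-1/4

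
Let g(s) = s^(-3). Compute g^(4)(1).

360

Use the known series and substitute for the argument.
The coefficient of (s - 1)^4 in the expansion is 15, so g^(4)(1) = 4! * (15) = 360.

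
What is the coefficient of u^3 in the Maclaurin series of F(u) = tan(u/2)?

1/24

[u^0] = 0;  [u^1] = 1/2;  [u^2] = 0;  [u^3] = 1/24.
So c_3 = F′′′(0)/3! = 1/24.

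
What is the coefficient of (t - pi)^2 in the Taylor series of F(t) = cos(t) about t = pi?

1/2

Compute the successive derivatives at the expansion point and divide by k!.
F(pi) = -1
F′(pi) = 0
F′′(pi) = 1
So c_2 = F′′(pi)/2! = 1/2.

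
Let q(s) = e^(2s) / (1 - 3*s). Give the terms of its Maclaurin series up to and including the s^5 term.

7099*s^5/15 + 473*s^4/3 + 157*s^3/3 + 17*s^2 + 5*s + 1

Expand 1/(denominator) as a geometric series and multiply by the numerator's series.
q(0) = 1
q′(0) = 5
q′′(0) = 34
q′′′(0) = 314
q^(4)(0) = 3784
q^(5)(0) = 56792
The Taylor polynomial is Σ q^(k)(0)/k! · s^k.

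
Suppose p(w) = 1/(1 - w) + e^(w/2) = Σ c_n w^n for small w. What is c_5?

3841/3840

Combine the two series term by term.
p(0) = 2
p′(0) = 3/2
p′′(0) = 9/4
p′′′(0) = 49/8
p^(4)(0) = 385/16
p^(5)(0) = 3841/32
Then c_k = p^(k)(0)/k! gives each Taylor coefficient.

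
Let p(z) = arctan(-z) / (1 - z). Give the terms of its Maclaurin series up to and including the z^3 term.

-2*z^3/3 - z^2 - z

Multiply the numerator's expansion by the denominator's geometric series.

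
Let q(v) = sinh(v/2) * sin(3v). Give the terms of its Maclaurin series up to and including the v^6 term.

Take the Cauchy product of the two expansions.
[v^0] = 0;  [v^1] = 0;  [v^2] = 3/2;  [v^3] = 0;  [v^4] = -35/16;  [v^5] = 0;  [v^6] = 10*2^(116/459)*3^(113/459)*5^(2/153)*7^(245/459)/49.

10*2^(116/459)*3^(113/459)*5^(2/153)*7^(245/459)*v^6/49 - 35*v^4/16 + 3*v^2/2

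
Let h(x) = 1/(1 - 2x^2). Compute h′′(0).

4

The coefficient of x^2 in the expansion is 2, so h′′(0) = 2! * (2) = 4.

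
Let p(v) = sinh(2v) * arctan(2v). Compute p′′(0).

Expand each factor separately, then convolve coefficients.
From the series, [v^2] p = 4; multiply by 2! = 2 to get 8.

8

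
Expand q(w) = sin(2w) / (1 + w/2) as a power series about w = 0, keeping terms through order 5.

7*w^5/120 + 5*w^4/12 - 5*w^3/6 - w^2 + 2*w

Write out both Maclaurin series and multiply, keeping only the needed powers.
[w^0] = 0;  [w^1] = 2;  [w^2] = -1;  [w^3] = -5/6;  [w^4] = 5/12;  [w^5] = 7/120.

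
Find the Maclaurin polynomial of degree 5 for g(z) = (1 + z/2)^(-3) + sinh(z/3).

-76541*z^5/116640 + 15*z^4/16 - 403*z^3/324 + 3*z^2/2 - 7*z/6 + 1

Combine the two series term by term.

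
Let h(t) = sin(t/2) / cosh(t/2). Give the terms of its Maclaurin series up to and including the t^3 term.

-t^3/12 + t/2

Write the quotient as an unknown series and match coefficients against numerator = denominator · series.
h(0) = 0
h′(0) = 1/2
h′′(0) = 0
h′′′(0) = -1/2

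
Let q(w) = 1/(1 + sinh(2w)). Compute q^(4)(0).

Substitute the inner expansion into the outer series and collect powers.
From the series, [w^4] q = 64/3; multiply by 4! = 24 to get 512.

512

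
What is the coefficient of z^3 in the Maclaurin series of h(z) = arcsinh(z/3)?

-1/162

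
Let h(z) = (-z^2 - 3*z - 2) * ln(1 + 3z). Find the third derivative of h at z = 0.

Multiply each power in the prefactor through the base expansion.
The coefficient of z^3 in the expansion is -15/2, so h′′′(0) = 3! * (-15/2) = -45.

-45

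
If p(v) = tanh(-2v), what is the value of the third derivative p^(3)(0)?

16

Apply the Taylor formula c_k = f^(k)(a)/k!.
From the series, [v^3] p = 8/3; multiply by 3! = 6 to get 16.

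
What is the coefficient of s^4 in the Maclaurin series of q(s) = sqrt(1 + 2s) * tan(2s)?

Expand each factor separately, then convolve coefficients.
q(0) = 0
q′(0) = 2
q′′(0) = 4
q′′′(0) = 10
q^(4)(0) = 88

11/3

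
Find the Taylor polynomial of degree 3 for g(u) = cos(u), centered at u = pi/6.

(u - pi/6)^3/12 - sqrt(3)*(u - pi/6)^2/4 - (u - pi/6)/2 + sqrt(3)/2

[(u - pi/6)^0] = sqrt(3)/2;  [(u - pi/6)^1] = -1/2;  [(u - pi/6)^2] = -sqrt(3)/4;  [(u - pi/6)^3] = 1/12.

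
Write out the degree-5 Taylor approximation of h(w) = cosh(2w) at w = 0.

2*w^4/3 + 2*w^2 + 1

[w^0] = 1;  [w^1] = 0;  [w^2] = 2;  [w^3] = 0;  [w^4] = 2/3;  [w^5] = 0.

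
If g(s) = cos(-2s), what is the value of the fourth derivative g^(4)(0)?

Compute the successive derivatives at the expansion point and divide by k!.
The coefficient of s^4 in the expansion is 2/3, so g^(4)(0) = 4! * (2/3) = 16.

16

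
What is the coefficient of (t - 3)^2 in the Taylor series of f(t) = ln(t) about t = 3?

Compute the successive derivatives at the expansion point and divide by k!.
So c_2 = f′′(3)/2! = -1/18.

-1/18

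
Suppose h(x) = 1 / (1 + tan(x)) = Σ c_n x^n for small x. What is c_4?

5/3

Write 1/(1+u) = 1 - u + u^2 - u^3 + ... and substitute the series for u.
[x^0] = 1;  [x^1] = -1;  [x^2] = 1;  [x^3] = -4/3;  [x^4] = 5/3.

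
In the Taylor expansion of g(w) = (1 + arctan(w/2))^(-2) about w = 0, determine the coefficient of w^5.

-3/40

Substitute the inner expansion into the outer series and collect powers.
g(0) = 1
g′(0) = -1
g′′(0) = 3/2
g′′′(0) = -5/2
g^(4)(0) = 9/2
g^(5)(0) = -9
So c_5 = g^(5)(0)/5! = -3/40.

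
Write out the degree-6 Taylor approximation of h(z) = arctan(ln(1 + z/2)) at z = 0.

-z^6/1536 - 11*z^5/1920 + z^4/64 - z^2/8 + z/2

Let u equal the inner series; expand the outer function in u and truncate.
h(0) = 0
h′(0) = 1/2
h′′(0) = -1/4
h′′′(0) = 0
h^(4)(0) = 3/8
h^(5)(0) = -11/16
h^(6)(0) = -15/32
Dividing each by k! gives the coefficients c_0, ..., c_6.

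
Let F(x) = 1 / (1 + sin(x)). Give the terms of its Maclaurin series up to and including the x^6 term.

17*x^6/45 - 61*x^5/120 + 2*x^4/3 - 5*x^3/6 + x^2 - x + 1

Expand as Σ (-1)^k u^k with u equal to the inner function's series.
[x^0] = 1;  [x^1] = -1;  [x^2] = 1;  [x^3] = -5/6;  [x^4] = 2/3;  [x^5] = -61/120;  [x^6] = 17/45.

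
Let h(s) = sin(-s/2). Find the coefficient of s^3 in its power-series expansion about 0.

[s^0] = 0;  [s^1] = -1/2;  [s^2] = 0;  [s^3] = 1/48.

1/48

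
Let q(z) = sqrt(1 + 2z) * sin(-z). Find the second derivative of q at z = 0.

-2

Multiply the two series term by term and collect like powers.
The coefficient of z^2 in the expansion is -1, so q′′(0) = 2! * (-1) = -2.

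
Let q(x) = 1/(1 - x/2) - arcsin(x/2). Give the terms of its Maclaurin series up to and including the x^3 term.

Expand each term separately and add.
q(0) = 1
q′(0) = 0
q′′(0) = 1/2
q′′′(0) = 5/8
Then c_k = q^(k)(0)/k! gives each Taylor coefficient.

5*x^3/48 + x^2/4 + 1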